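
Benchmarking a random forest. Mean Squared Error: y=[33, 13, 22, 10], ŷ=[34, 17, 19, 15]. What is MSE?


Squared errors: (33-34)²=1, (13-17)²=16, (22-19)²=9, (10-15)²=25
Sum = 51
MSE = 51/4 = 51/4

51/4


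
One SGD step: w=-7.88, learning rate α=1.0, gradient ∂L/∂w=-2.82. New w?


w_new = w - α·∇
= -7.88 - 1.0·-2.82
= -7.88 + 2.82
= -5.06

-5.06


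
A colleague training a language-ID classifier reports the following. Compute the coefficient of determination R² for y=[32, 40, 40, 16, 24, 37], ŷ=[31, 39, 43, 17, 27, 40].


ȳ = 31.5
SS_res = Σ(y-ŷ)² = 30
SS_tot = Σ(y-ȳ)² = 471.5
R² = 1 - SS_res/SS_tot = 1 - 0.0636 = 0.9364

0.9364


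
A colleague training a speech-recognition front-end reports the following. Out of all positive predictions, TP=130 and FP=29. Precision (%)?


Precision = TP/(TP+FP)
= 130/(130+29)
= 130/159 = 81.76%

81.76%


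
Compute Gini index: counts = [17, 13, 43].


Probabilities: [17/73, 13/73, 43/73] ≈ [0.2329, 0.1781, 0.589]
Σpᵢ² = (289 + 169 + 1849)/73² = 2307/5329
Gini = 1 - Σpᵢ² = 1 - 2307/5329 = 0.5671

0.5671


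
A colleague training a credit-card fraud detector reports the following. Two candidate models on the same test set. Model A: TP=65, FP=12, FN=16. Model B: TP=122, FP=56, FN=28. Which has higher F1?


Model A: P=65/77=0.8442, R=65/81=0.8025, F1=2PR/(P+R)=2TP/(2TP+FP+FN)=130/158=0.8228
Model B: P=122/178=0.6854, R=122/150=0.8133, F1=2PR/(P+R)=2TP/(2TP+FP+FN)=244/328=0.7439
0.8228 > 0.7439 → Model A

Model A


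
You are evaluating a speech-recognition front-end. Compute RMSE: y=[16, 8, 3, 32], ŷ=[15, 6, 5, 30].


MSE = 13/4 = 3.25
RMSE = √(13/4) = 1.8028

1.8028


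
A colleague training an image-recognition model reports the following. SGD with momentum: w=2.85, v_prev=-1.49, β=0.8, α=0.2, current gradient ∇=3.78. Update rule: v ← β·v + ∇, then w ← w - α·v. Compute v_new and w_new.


v_new = 0.8·-1.49 + 3.78 = -1.192 + 3.78 = 2.588
w_new = 2.85 - 0.2·2.588 = 2.85 - 0.5176 = 2.3324

v_new=2.588, w_new=2.3324


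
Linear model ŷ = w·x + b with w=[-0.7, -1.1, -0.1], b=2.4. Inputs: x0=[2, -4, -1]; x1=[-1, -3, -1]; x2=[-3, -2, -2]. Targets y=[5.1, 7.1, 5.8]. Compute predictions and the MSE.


ŷ0 = (-0.7)·(2) + (-1.1)·(-4) + (-0.1)·(-1) + 2.4 = 5.5
ŷ1 = (-0.7)·(-1) + (-1.1)·(-3) + (-0.1)·(-1) + 2.4 = 6.5
ŷ2 = (-0.7)·(-3) + (-1.1)·(-2) + (-0.1)·(-2) + 2.4 = 6.9
errors² = [0.16, 0.36, 1.21]
MSE = 1.7300/3 = 0.5767

0.5767


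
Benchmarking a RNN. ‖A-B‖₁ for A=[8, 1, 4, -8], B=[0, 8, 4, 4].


d = |8-0| + |1-8| + |4-4| + |-8-4|
  = 8 + 7 + 0 + 12
  = 27

27


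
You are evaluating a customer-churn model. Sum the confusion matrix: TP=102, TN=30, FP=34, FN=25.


Total = TP + TN + FP + FN
= 102 + 30 + 34 + 25
= 191
(Predicted positive: 136, predicted negative: 55)

191


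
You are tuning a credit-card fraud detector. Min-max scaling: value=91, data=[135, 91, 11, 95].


min=11, max=135
(91-11)/(135-11) = 80/124 = 0.6452

0.6452


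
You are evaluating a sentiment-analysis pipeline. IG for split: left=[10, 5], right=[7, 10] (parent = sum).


Parent = [17, 15], H_parent = 0.9972
H_left = 0.9183 (n=15), H_right = 0.9774 (n=17)
H_children = (15/32)·0.9183 + (17/32)·0.9774 = 0.9497
IG = 0.9972 - 0.9497 = 0.0475

0.0475


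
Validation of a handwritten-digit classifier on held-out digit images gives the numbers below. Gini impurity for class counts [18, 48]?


Probabilities: [18/66, 48/66] ≈ [0.2727, 0.7273]
Σpᵢ² = (324 + 2304)/66² = 2628/4356
Gini = 1 - Σpᵢ² = 1 - 2628/4356 = 0.3967

0.3967


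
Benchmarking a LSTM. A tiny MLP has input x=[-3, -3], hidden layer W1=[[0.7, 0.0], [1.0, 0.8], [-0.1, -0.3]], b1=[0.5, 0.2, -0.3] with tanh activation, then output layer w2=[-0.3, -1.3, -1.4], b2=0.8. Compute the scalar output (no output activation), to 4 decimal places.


z1[0] = (0.7)·(-3) + (0.0)·(-3) + 0.5 = -1.6
z1[1] = (1.0)·(-3) + (0.8)·(-3) + 0.2 = -5.2
z1[2] = (-0.1)·(-3) + (-0.3)·(-3) - 0.3 = 0.9
h = tanh(z1) = [-0.9217, -0.9999, 0.7163]
output = (-0.3)·(-0.9217) + (-1.3)·(-0.9999) + (-1.4)·(0.7163) + 0.8 = 1.3736

1.3736


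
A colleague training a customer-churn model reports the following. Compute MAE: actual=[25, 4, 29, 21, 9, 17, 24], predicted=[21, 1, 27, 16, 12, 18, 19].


Absolute errors: |25-21|=4, |4-1|=3, |29-27|=2, |21-16|=5, |9-12|=3, |17-18|=1, |24-19|=5
Sum = 23
MAE = 23/7 = 23/7

23/7


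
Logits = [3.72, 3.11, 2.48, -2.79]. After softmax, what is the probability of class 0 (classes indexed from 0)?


Exponentials: e^3.72=41.2644, e^3.11=22.421, e^2.48=11.9413, e^-2.79=0.0614
Sum = 75.6881
Softmax = [0.5452, 0.2962, 0.1578, 0.0008]
p[0] = 41.2644/75.6881 = 0.5452

0.5452


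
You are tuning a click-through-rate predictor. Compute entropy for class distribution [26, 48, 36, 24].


Probabilities: [26/134, 48/134, 36/134, 24/134] ≈ [0.194, 0.3582, 0.2687, 0.1791]
H = -((26/134)·log₂(26/134) + (48/134)·log₂(48/134) + (36/134)·log₂(36/134) + (24/134)·log₂(24/134))
  = 1.9434 bits

1.9434 bits


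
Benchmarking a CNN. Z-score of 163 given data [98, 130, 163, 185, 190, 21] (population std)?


μ = 131.1667, σ = 58.6101
z = (163 - 131.1667)/58.6101 = 0.5431

0.5431


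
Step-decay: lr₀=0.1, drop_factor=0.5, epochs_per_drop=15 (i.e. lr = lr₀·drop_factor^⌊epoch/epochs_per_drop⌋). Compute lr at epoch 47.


n_drops = ⌊47/15⌋ = 3
lr = 0.1·0.5^3 = 0.1·0.125 = 0.0125

0.0125


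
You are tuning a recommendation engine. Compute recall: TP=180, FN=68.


Recall = TP/(TP+FN)
= 180/(180+68)
= 180/248 = 72.58%

72.58%


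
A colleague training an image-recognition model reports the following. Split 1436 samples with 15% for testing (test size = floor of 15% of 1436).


Test = ⌊1436·15/100⌋ = 215
Train = 1436 - 215 = 1221

Train: 1221, Test: 215


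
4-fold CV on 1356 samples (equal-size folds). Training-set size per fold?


Fold size = 1356/4 = 339
Training per fold = 1356 - 339 = 1017

1017


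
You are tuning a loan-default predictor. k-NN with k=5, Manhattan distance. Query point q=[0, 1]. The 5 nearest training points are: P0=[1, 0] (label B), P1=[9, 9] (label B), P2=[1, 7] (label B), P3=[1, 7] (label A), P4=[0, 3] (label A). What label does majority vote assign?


d(q,P0) = 2  (label B)
d(q,P1) = 17  (label B)
d(q,P2) = 7  (label B)
d(q,P3) = 7  (label A)
d(q,P4) = 2  (label A)
Votes: A=2, B=3
Majority → B

B


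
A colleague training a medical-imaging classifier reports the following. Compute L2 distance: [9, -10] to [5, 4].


d = √((9-5)² + (-10-4)²)
  = √(16 + 196)
  = √212 = 14.5602

14.5602


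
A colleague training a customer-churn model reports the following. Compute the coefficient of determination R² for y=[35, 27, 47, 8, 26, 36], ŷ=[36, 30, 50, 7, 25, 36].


ȳ = 29.8333
SS_res = Σ(y-ŷ)² = 21
SS_tot = Σ(y-ȳ)² = 858.83
R² = 1 - SS_res/SS_tot = 1 - 0.0245 = 0.9755

0.9755


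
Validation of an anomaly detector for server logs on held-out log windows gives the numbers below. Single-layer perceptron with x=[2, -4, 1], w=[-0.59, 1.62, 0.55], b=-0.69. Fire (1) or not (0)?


z = (2)·(-0.59) + (-4)·(1.62) + (1)·(0.55) - 0.69
  = -7.8
step(z) = 0 (z<0)

0


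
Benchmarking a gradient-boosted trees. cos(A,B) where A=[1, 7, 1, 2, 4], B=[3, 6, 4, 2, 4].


A·B = 1·3 + 7·6 + 1·4 + 2·2 + 4·4 = 69
‖A‖ = √71 = 8.4261, ‖B‖ = √81 = 9
cos = 69/(√71·√81) = 69/√5751 = 0.9099

0.9099


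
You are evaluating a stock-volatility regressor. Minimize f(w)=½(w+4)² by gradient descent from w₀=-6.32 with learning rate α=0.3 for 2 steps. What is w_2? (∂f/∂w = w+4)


step 1: grad = -6.32+4 = -2.32; w = -6.32 - 0.3·(-2.32) = -5.624
step 2: grad = -5.624+4 = -1.624; w = -5.624 - 0.3·(-1.624) = -5.1368

-5.1368


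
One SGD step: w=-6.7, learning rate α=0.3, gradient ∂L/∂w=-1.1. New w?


w_new = w - α·∇
= -6.7 - 0.3·-1.1
= -6.7 + 0.33
= -6.37

-6.37


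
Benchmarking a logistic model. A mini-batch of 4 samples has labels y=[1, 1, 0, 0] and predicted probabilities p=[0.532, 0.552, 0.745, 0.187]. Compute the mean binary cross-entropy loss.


L[0] = -ln(0.532) = 0.6311
L[1] = -ln(0.552) = 0.5942
L[2] = -ln(1-0.745) = -ln(0.255) = 1.3665
L[3] = -ln(1-0.187) = -ln(0.813) = 0.207
mean = (0.6311 + 0.5942 + 1.3665 + 0.207)/4 = 0.6997

0.6997


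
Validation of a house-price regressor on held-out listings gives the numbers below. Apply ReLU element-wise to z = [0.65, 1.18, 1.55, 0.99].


ReLU(0.65) = max(0, 0.65) = 0.65
ReLU(1.18) = max(0, 1.18) = 1.18
ReLU(1.55) = max(0, 1.55) = 1.55
ReLU(0.99) = max(0, 0.99) = 0.99
result = [0.65, 1.18, 1.55, 0.99]

[0.65, 1.18, 1.55, 0.99]


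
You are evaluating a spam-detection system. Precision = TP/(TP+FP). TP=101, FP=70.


Precision = TP/(TP+FP)
= 101/(101+70)
= 101/171 = 59.06%

59.06%


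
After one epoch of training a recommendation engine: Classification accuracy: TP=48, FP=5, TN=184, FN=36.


Accuracy = (TP+TN)/(TP+TN+FP+FN)
= (48+184)/(273)
= 232/273 = 84.98%

84.98%


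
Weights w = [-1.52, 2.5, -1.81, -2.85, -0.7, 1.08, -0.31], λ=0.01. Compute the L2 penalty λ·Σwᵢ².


‖w‖₂² = (-1.52)² + (2.5)² + (-1.81)² + (-2.85)² + (-0.7)² + (1.08)² + (-0.31)²
     = 2.3104 + 6.25 + 3.2761 + 8.1225 + 0.49 + 1.1664 + 0.0961
     = 21.7115
λ·‖w‖₂² = 0.01·21.7115 = 0.217115

0.217115


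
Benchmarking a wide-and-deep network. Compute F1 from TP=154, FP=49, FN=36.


Precision = 154/203 = 0.7586
Recall = 154/190 = 0.8105
F1 = 2·P·R/(P+R) = 2·TP/(2·TP+FP+FN) = 308/(308+49+36) = 308/393 = 0.7837

0.7837


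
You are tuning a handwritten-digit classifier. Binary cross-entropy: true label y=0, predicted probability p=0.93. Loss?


BCE = -[y·ln(p) + (1-y)·ln(1-p)]
= -0 - 1·ln(1-0.93)
= -ln(0.07) = 2.6593

2.6593


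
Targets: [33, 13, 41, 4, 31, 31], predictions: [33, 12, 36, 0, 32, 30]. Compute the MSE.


Squared errors: (33-33)²=0, (13-12)²=1, (41-36)²=25, (4-0)²=16, (31-32)²=1, (31-30)²=1
Sum = 44
MSE = 44/6 = 22/3

22/3


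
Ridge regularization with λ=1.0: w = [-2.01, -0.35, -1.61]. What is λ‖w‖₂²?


‖w‖₂² = (-2.01)² + (-0.35)² + (-1.61)²
     = 4.0401 + 0.1225 + 2.5921
     = 6.7547
λ·‖w‖₂² = 1.0·6.7547 = 6.7547

6.7547


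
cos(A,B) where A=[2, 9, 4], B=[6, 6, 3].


A·B = 2·6 + 9·6 + 4·3 = 78
‖A‖ = √101 = 10.0499, ‖B‖ = √81 = 9
cos = 78/(√101·√81) = 78/√8181 = 0.8624

0.8624


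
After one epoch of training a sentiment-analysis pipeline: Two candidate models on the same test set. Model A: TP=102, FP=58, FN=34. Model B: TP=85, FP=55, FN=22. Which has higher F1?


Model A: P=102/160=0.6375, R=102/136=0.75, F1=2PR/(P+R)=2TP/(2TP+FP+FN)=204/296=0.6892
Model B: P=85/140=0.6071, R=85/107=0.7944, F1=2PR/(P+R)=2TP/(2TP+FP+FN)=170/247=0.6883
0.6892 > 0.6883 → Model A

Model A


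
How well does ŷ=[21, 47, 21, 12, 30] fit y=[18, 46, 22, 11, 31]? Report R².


ȳ = 25.6
SS_res = Σ(y-ŷ)² = 13
SS_tot = Σ(y-ȳ)² = 729.2
R² = 1 - SS_res/SS_tot = 1 - 0.0178 = 0.9822

0.9822


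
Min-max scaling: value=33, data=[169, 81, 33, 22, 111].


min=22, max=169
(33-22)/(169-22) = 11/147 = 0.0748

0.0748


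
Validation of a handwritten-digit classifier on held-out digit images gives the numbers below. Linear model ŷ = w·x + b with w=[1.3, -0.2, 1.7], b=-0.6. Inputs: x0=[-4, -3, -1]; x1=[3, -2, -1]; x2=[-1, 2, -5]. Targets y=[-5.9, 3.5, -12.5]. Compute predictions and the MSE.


ŷ0 = (1.3)·(-4) + (-0.2)·(-3) + (1.7)·(-1) - 0.6 = -6.9
ŷ1 = (1.3)·(3) + (-0.2)·(-2) + (1.7)·(-1) - 0.6 = 2.0
ŷ2 = (1.3)·(-1) + (-0.2)·(2) + (1.7)·(-5) - 0.6 = -10.8
errors² = [1.0, 2.25, 2.89]
MSE = 6.1400/3 = 2.0467

2.0467


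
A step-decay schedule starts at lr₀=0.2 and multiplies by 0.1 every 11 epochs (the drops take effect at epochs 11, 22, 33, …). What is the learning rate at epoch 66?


n_drops = ⌊66/11⌋ = 6
lr = 0.2·0.1^6 = 0.2·0.000001 = 0.0000002

0.0000002


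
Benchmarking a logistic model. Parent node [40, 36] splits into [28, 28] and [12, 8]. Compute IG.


Parent = [40, 36], H_parent = 0.998
H_left = 1 (n=56), H_right = 0.971 (n=20)
H_children = (56/76)·1 + (20/76)·0.971 = 0.9924
IG = 0.998 - 0.9924 = 0.0056

0.0056


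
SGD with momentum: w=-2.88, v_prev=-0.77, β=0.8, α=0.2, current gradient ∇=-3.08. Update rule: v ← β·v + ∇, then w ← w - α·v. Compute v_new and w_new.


v_new = 0.8·-0.77 - 3.08 = -0.616 - 3.08 = -3.696
w_new = -2.88 - 0.2·-3.696 = -2.88 + 0.7392 = -2.1408

v_new=-3.696, w_new=-2.1408


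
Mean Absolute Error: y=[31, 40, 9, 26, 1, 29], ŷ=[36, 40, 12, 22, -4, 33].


Absolute errors: |31-36|=5, |40-40|=0, |9-12|=3, |26-22|=4, |1+ 4|=5, |29-33|=4
Sum = 21
MAE = 21/6 = 7/2

7/2


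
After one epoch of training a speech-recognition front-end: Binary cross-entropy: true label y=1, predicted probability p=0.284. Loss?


BCE = -[y·ln(p) + (1-y)·ln(1-p)]
= -1·ln(0.284) - 0
= -ln(0.284) = 1.2588

1.2588


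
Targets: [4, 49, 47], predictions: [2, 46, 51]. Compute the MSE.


Squared errors: (4-2)²=4, (49-46)²=9, (47-51)²=16
Sum = 29
MSE = 29/3 = 29/3

29/3


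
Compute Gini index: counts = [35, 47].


Probabilities: [35/82, 47/82] ≈ [0.4268, 0.5732]
Σpᵢ² = (1225 + 2209)/82² = 3434/6724
Gini = 1 - Σpᵢ² = 1 - 3434/6724 = 0.4893

0.4893


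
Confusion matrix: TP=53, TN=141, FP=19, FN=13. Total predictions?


Total = TP + TN + FP + FN
= 53 + 141 + 19 + 13
= 226
(Predicted positive: 72, predicted negative: 154)

226


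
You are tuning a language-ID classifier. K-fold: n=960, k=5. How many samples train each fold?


Fold size = 960/5 = 192
Training per fold = 960 - 192 = 768

768


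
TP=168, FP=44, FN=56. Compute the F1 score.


Precision = 168/212 = 0.7925
Recall = 168/224 = 0.75
F1 = 2·P·R/(P+R) = 2·TP/(2·TP+FP+FN) = 336/(336+44+56) = 336/436 = 0.7706

0.7706


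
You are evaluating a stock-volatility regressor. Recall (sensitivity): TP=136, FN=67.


Recall = TP/(TP+FN)
= 136/(136+67)
= 136/203 = 67.0%

67.0%


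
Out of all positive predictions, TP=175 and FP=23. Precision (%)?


Precision = TP/(TP+FP)
= 175/(175+23)
= 175/198 = 88.38%

88.38%


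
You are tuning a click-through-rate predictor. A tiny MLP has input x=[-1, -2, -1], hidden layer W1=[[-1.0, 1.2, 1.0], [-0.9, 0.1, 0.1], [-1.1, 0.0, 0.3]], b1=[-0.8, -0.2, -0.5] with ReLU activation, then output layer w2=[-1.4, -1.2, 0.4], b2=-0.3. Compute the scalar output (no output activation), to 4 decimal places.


z1[0] = (-1.0)·(-1) + (1.2)·(-2) + (1.0)·(-1) - 0.8 = -3.2
z1[1] = (-0.9)·(-1) + (0.1)·(-2) + (0.1)·(-1) - 0.2 = 0.4
z1[2] = (-1.1)·(-1) + (0.0)·(-2) + (0.3)·(-1) - 0.5 = 0.3
h = ReLU(z1) = [0.0, 0.4, 0.3]
output = (-1.4)·(0.0) + (-1.2)·(0.4) + (0.4)·(0.3) - 0.3 = -0.66

-0.66


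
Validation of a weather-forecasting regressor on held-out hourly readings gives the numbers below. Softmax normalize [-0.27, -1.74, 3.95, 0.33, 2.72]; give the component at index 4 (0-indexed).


Exponentials: e^-0.27=0.7634, e^-1.74=0.1755, e^3.95=51.9354, e^0.33=1.391, e^2.72=15.1803
Sum = 69.4456
Softmax = [0.011, 0.0025, 0.7479, 0.02, 0.2186]
p[4] = 15.1803/69.4456 = 0.2186

0.2186


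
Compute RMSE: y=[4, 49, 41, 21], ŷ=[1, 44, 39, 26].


MSE = 63/4 = 15.75
RMSE = √(63/4) = 3.9686

3.9686


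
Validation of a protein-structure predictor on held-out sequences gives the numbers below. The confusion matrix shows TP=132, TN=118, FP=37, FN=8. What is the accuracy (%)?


Accuracy = (TP+TN)/(TP+TN+FP+FN)
= (132+118)/(295)
= 250/295 = 84.75%

84.75%


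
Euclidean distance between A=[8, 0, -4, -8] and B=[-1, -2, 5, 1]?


d = √((8+ 1)² + (0+ 2)² + (-4-5)² + (-8-1)²)
  = √(81 + 4 + 81 + 81)
  = √247 = 15.7162

15.7162


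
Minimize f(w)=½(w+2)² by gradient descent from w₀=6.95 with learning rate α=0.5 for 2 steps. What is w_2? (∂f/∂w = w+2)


step 1: grad = 6.95+2 = 8.95; w = 6.95 - 0.5·(8.95) = 2.475
step 2: grad = 2.475+2 = 4.475; w = 2.475 - 0.5·(4.475) = 0.2375

0.2375


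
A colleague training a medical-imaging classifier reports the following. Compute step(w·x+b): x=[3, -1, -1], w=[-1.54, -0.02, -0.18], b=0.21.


z = (3)·(-1.54) + (-1)·(-0.02) + (-1)·(-0.18) + 0.21
  = -4.21
step(z) = 0 (z<0)

0


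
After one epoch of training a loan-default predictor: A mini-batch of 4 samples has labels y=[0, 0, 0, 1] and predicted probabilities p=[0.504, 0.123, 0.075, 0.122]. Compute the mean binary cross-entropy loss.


L[0] = -ln(1-0.504) = -ln(0.496) = 0.7012
L[1] = -ln(1-0.123) = -ln(0.877) = 0.1312
L[2] = -ln(1-0.075) = -ln(0.925) = 0.078
L[3] = -ln(0.122) = 2.1037
mean = (0.7012 + 0.1312 + 0.078 + 2.1037)/4 = 0.7535

0.7535


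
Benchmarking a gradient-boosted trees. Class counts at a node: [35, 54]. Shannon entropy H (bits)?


Probabilities: [35/89, 54/89] ≈ [0.3933, 0.6067]
H = -((35/89)·log₂(35/89) + (54/89)·log₂(54/89))
  = 0.9669 bits

0.9669 bits


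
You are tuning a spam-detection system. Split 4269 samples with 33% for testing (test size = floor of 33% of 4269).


Test = ⌊4269·33/100⌋ = 1408
Train = 4269 - 1408 = 2861

Train: 2861, Test: 1408


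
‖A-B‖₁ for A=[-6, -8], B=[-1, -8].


d = |-6+ 1| + |-8+ 8|
  = 5 + 0
  = 5

5


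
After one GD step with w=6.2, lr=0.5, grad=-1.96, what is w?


w_new = w - α·∇
= 6.2 - 0.5·-1.96
= 6.2 + 0.98
= 7.18

7.18


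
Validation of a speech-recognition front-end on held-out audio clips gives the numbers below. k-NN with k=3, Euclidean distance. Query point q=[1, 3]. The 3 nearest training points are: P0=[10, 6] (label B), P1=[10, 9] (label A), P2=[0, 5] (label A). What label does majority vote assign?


d(q,P0) = 9.4868  (label B)
d(q,P1) = 10.8167  (label A)
d(q,P2) = 2.2361  (label A)
Votes: A=2, B=1
Majority → A

A


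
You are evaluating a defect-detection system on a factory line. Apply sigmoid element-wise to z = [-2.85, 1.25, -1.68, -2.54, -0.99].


σ(-2.85) = 1/(1+e^2.85) = 0.0547
σ(1.25) = 1/(1+e^-1.25) = 0.7773
σ(-1.68) = 1/(1+e^1.68) = 0.1571
σ(-2.54) = 1/(1+e^2.54) = 0.0731
σ(-0.99) = 1/(1+e^0.99) = 0.2709
result = [0.0547, 0.7773, 0.1571, 0.0731, 0.2709]

[0.0547, 0.7773, 0.1571, 0.0731, 0.2709]


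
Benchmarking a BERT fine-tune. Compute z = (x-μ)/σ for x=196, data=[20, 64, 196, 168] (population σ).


μ = 112, σ = 72.3878
z = (196 - 112)/72.3878 = 1.1604

1.1604


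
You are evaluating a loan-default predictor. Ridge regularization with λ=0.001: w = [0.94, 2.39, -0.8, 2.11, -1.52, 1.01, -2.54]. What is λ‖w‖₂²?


‖w‖₂² = (0.94)² + (2.39)² + (-0.8)² + (2.11)² + (-1.52)² + (1.01)² + (-2.54)²
     = 0.8836 + 5.7121 + 0.64 + 4.4521 + 2.3104 + 1.0201 + 6.4516
     = 21.4699
λ·‖w‖₂² = 0.001·21.4699 = 0.02147

0.02147


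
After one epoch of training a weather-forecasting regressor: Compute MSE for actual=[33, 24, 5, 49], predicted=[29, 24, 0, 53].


Squared errors: (33-29)²=16, (24-24)²=0, (5-0)²=25, (49-53)²=16
Sum = 57
MSE = 57/4 = 57/4

57/4


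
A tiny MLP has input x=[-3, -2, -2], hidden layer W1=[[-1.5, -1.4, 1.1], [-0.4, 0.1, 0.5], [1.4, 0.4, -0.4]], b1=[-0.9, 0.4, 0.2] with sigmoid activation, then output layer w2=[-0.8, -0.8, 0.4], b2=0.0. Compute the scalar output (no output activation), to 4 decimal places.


z1[0] = (-1.5)·(-3) + (-1.4)·(-2) + (1.1)·(-2) - 0.9 = 4.2
z1[1] = (-0.4)·(-3) + (0.1)·(-2) + (0.5)·(-2) + 0.4 = 0.4
z1[2] = (1.4)·(-3) + (0.4)·(-2) + (-0.4)·(-2) + 0.2 = -4.0
h = sigmoid(z1) = [0.9852, 0.5987, 0.018]
output = (-0.8)·(0.9852) + (-0.8)·(0.5987) + (0.4)·(0.018) + 0.0 = -1.2599

-1.2599


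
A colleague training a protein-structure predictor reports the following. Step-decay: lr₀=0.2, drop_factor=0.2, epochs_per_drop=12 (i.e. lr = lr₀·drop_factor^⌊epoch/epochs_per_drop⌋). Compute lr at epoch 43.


n_drops = ⌊43/12⌋ = 3
lr = 0.2·0.2^3 = 0.2·0.008 = 0.0016

0.0016


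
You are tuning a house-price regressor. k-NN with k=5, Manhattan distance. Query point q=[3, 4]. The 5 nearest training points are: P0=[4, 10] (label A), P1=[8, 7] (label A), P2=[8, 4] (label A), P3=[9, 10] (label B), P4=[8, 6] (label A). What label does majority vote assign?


d(q,P0) = 7  (label A)
d(q,P1) = 8  (label A)
d(q,P2) = 5  (label A)
d(q,P3) = 12  (label B)
d(q,P4) = 7  (label A)
Votes: A=4, B=1
Majority → A

A


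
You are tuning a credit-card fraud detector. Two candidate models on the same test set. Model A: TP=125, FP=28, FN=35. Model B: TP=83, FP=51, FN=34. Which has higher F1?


Model A: P=125/153=0.817, R=125/160=0.7812, F1=2PR/(P+R)=2TP/(2TP+FP+FN)=250/313=0.7987
Model B: P=83/134=0.6194, R=83/117=0.7094, F1=2PR/(P+R)=2TP/(2TP+FP+FN)=166/251=0.6614
0.7987 > 0.6614 → Model A

Model A


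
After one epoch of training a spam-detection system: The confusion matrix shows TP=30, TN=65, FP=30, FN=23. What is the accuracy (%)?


Accuracy = (TP+TN)/(TP+TN+FP+FN)
= (30+65)/(148)
= 95/148 = 64.19%

64.19%


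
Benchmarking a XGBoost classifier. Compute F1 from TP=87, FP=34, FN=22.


Precision = 87/121 = 0.719
Recall = 87/109 = 0.7982
F1 = 2·P·R/(P+R) = 2·TP/(2·TP+FP+FN) = 174/(174+34+22) = 174/230 = 0.7565

0.7565


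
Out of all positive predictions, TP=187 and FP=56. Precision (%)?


Precision = TP/(TP+FP)
= 187/(187+56)
= 187/243 = 76.95%

76.95%


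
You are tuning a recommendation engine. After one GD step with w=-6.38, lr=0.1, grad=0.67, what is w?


w_new = w - α·∇
= -6.38 - 0.1·0.67
= -6.38 - 0.067
= -6.447

-6.447


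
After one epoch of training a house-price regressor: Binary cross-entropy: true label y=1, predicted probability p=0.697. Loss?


BCE = -[y·ln(p) + (1-y)·ln(1-p)]
= -1·ln(0.697) - 0
= -ln(0.697) = 0.361

0.361


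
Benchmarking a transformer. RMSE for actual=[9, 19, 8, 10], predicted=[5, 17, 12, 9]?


MSE = 37/4 = 9.25
RMSE = √(37/4) = 3.0414

3.0414


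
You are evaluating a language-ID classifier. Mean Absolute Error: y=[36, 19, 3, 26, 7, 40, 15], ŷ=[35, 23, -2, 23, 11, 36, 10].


Absolute errors: |36-35|=1, |19-23|=4, |3+ 2|=5, |26-23|=3, |7-11|=4, |40-36|=4, |15-10|=5
Sum = 26
MAE = 26/7 = 26/7

26/7


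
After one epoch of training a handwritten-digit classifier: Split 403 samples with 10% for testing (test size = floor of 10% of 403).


Test = ⌊403·10/100⌋ = 40
Train = 403 - 40 = 363

Train: 363, Test: 40


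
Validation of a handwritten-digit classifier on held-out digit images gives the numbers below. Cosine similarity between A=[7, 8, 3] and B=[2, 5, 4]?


A·B = 7·2 + 8·5 + 3·4 = 66
‖A‖ = √122 = 11.0454, ‖B‖ = √45 = 6.7082
cos = 66/(√122·√45) = 66/√5490 = 0.8908

0.8908


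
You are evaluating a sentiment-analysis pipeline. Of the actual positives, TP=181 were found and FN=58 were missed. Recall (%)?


Recall = TP/(TP+FN)
= 181/(181+58)
= 181/239 = 75.73%

75.73%


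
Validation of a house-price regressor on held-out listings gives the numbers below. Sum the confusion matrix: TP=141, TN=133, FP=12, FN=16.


Total = TP + TN + FP + FN
= 141 + 133 + 12 + 16
= 302
(Predicted positive: 153, predicted negative: 149)

302


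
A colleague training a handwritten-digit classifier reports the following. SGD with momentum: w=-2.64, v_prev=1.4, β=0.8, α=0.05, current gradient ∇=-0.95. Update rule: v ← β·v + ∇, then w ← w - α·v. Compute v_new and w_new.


v_new = 0.8·1.4 - 0.95 = 1.12 - 0.95 = 0.17
w_new = -2.64 - 0.05·0.17 = -2.64 - 0.0085 = -2.6485

v_new=0.17, w_new=-2.6485


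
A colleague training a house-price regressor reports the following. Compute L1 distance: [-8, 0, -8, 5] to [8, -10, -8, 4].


d = |-8-8| + |0+ 10| + |-8+ 8| + |5-4|
  = 16 + 10 + 0 + 1
  = 27

27


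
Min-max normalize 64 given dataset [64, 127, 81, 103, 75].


min=64, max=127
(64-64)/(127-64) = 0/63 = 0.0

0.0


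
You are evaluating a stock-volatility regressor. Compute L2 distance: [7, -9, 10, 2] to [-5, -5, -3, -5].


d = √((7+ 5)² + (-9+ 5)² + (10+ 3)² + (2+ 5)²)
  = √(144 + 16 + 169 + 49)
  = √378 = 19.4422

19.4422


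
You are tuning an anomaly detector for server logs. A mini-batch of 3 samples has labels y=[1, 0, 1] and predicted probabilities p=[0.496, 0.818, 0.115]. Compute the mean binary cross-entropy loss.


L[0] = -ln(0.496) = 0.7012
L[1] = -ln(1-0.818) = -ln(0.182) = 1.7037
L[2] = -ln(0.115) = 2.1628
mean = (0.7012 + 1.7037 + 2.1628)/3 = 1.5226

1.5226


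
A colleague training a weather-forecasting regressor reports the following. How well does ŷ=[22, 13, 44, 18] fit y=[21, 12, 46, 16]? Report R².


ȳ = 23.75
SS_res = Σ(y-ŷ)² = 10
SS_tot = Σ(y-ȳ)² = 700.75
R² = 1 - SS_res/SS_tot = 1 - 0.0143 = 0.9857

0.9857


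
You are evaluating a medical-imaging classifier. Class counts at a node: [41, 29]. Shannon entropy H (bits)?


Probabilities: [41/70, 29/70] ≈ [0.5857, 0.4143]
H = -((41/70)·log₂(41/70) + (29/70)·log₂(29/70))
  = 0.9787 bits

0.9787 bits


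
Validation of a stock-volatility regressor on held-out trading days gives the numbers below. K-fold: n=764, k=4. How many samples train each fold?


Fold size = 764/4 = 191
Training per fold = 764 - 191 = 573

573


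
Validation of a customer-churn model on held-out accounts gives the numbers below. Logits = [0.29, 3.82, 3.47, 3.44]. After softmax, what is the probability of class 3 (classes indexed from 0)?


Exponentials: e^0.29=1.3364, e^3.82=45.6042, e^3.47=32.1367, e^3.44=31.187
Sum = 110.2643
Softmax = [0.0121, 0.4136, 0.2915, 0.2828]
p[3] = 31.187/110.2643 = 0.2828

0.2828


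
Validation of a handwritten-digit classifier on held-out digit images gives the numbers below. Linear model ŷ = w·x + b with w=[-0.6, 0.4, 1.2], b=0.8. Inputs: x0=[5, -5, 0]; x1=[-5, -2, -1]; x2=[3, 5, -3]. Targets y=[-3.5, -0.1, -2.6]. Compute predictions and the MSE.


ŷ0 = (-0.6)·(5) + (0.4)·(-5) + (1.2)·(0) + 0.8 = -4.2
ŷ1 = (-0.6)·(-5) + (0.4)·(-2) + (1.2)·(-1) + 0.8 = 1.8
ŷ2 = (-0.6)·(3) + (0.4)·(5) + (1.2)·(-3) + 0.8 = -2.6
errors² = [0.49, 3.61, 0.0]
MSE = 4.1000/3 = 1.3667

1.3667


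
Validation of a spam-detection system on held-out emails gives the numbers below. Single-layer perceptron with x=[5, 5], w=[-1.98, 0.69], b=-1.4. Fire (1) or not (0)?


z = (5)·(-1.98) + (5)·(0.69) - 1.4
  = -7.85
step(z) = 0 (z<0)

0


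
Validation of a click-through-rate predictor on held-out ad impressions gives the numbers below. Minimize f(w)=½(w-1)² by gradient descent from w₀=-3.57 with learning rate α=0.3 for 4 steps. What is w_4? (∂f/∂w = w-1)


step 1: grad = -3.57-1 = -4.57; w = -3.57 - 0.3·(-4.57) = -2.199
step 2: grad = -2.199-1 = -3.199; w = -2.199 - 0.3·(-3.199) = -1.2393
step 3: grad = -1.2393-1 = -2.2393; w = -1.2393 - 0.3·(-2.2393) = -0.56751
step 4: grad = -0.56751-1 = -1.56751; w = -0.56751 - 0.3·(-1.56751) = -0.097257

-0.097257


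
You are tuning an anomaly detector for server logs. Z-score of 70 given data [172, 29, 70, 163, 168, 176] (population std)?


μ = 129.6667, σ = 58.0421
z = (70 - 129.6667)/58.0421 = -1.028

-1.028


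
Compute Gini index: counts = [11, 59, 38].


Probabilities: [11/108, 59/108, 38/108] ≈ [0.1019, 0.5463, 0.3519]
Σpᵢ² = (121 + 3481 + 1444)/108² = 5046/11664
Gini = 1 - Σpᵢ² = 1 - 5046/11664 = 0.5674

0.5674


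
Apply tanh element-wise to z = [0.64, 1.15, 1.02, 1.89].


tanh(0.64) = 0.5649
tanh(1.15) = 0.8178
tanh(1.02) = 0.7699
tanh(1.89) = 0.9554
result = [0.5649, 0.8178, 0.7699, 0.9554]

[0.5649, 0.8178, 0.7699, 0.9554]


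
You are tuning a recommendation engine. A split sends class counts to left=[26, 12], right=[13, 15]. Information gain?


Parent = [39, 27], H_parent = 0.976
H_left = 0.8997 (n=38), H_right = 0.9963 (n=28)
H_children = (38/66)·0.8997 + (28/66)·0.9963 = 0.9407
IG = 0.976 - 0.9407 = 0.0353

0.0353


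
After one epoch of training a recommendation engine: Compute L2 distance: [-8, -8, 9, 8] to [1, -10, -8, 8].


d = √((-8-1)² + (-8+ 10)² + (9+ 8)² + (8-8)²)
  = √(81 + 4 + 289 + 0)
  = √374 = 19.3391

19.3391


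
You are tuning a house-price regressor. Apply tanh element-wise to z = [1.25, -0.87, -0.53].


tanh(1.25) = 0.8483
tanh(-0.87) = -0.7014
tanh(-0.53) = -0.4854
result = [0.8483, -0.7014, -0.4854]

[0.8483, -0.7014, -0.4854]


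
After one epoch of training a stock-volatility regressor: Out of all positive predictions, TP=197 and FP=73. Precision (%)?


Precision = TP/(TP+FP)
= 197/(197+73)
= 197/270 = 72.96%

72.96%


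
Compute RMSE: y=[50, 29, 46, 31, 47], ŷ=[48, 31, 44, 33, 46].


MSE = 17/5 = 3.4
RMSE = √(17/5) = 1.8439

1.8439


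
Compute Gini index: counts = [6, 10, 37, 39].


Probabilities: [6/92, 10/92, 37/92, 39/92] ≈ [0.0652, 0.1087, 0.4022, 0.4239]
Σpᵢ² = (36 + 100 + 1369 + 1521)/92² = 3026/8464
Gini = 1 - Σpᵢ² = 1 - 3026/8464 = 0.6425

0.6425


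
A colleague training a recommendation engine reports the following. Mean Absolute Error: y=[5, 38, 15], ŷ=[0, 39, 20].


Absolute errors: |5-0|=5, |38-39|=1, |15-20|=5
Sum = 11
MAE = 11/3 = 11/3

11/3


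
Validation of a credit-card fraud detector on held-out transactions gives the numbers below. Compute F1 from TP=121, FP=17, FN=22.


Precision = 121/138 = 0.8768
Recall = 121/143 = 0.8462
F1 = 2·P·R/(P+R) = 2·TP/(2·TP+FP+FN) = 242/(242+17+22) = 242/281 = 0.8612

0.8612


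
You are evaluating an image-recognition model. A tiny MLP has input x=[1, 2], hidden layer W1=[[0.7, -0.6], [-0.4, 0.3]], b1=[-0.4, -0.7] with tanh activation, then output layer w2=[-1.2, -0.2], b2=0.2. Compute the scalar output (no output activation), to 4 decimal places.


z1[0] = (0.7)·(1) + (-0.6)·(2) - 0.4 = -0.9
z1[1] = (-0.4)·(1) + (0.3)·(2) - 0.7 = -0.5
h = tanh(z1) = [-0.7163, -0.4621]
output = (-1.2)·(-0.7163) + (-0.2)·(-0.4621) + 0.2 = 1.152

1.152


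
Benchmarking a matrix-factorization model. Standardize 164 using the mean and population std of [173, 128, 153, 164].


μ = 154.5, σ = 16.8597
z = (164 - 154.5)/16.8597 = 0.5635

0.5635


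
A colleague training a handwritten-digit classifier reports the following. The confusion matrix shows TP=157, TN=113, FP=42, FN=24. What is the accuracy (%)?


Accuracy = (TP+TN)/(TP+TN+FP+FN)
= (157+113)/(336)
= 270/336 = 80.36%

80.36%


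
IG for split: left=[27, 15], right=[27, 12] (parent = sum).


Parent = [54, 27], H_parent = 0.9183
H_left = 0.9403 (n=42), H_right = 0.8905 (n=39)
H_children = (42/81)·0.9403 + (39/81)·0.8905 = 0.9163
IG = 0.9183 - 0.9163 = 0.002

0.002


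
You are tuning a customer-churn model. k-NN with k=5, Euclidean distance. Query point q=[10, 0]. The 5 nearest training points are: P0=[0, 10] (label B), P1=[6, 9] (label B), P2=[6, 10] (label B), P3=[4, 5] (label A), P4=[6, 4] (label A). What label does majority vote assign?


d(q,P0) = 14.1421  (label B)
d(q,P1) = 9.8489  (label B)
d(q,P2) = 10.7703  (label B)
d(q,P3) = 7.8102  (label A)
d(q,P4) = 5.6569  (label A)
Votes: A=2, B=3
Majority → B

B


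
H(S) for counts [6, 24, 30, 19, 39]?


Probabilities: [6/118, 24/118, 30/118, 19/118, 39/118] ≈ [0.0508, 0.2034, 0.2542, 0.161, 0.3305]
H = -((6/118)·log₂(6/118) + (24/118)·log₂(24/118) + (30/118)·log₂(30/118) + (19/118)·log₂(19/118) + (39/118)·log₂(39/118))
  = 2.1403 bits

2.1403 bits


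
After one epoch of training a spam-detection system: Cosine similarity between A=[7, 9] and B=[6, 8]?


A·B = 7·6 + 9·8 = 114
‖A‖ = √130 = 11.4018, ‖B‖ = √100 = 10
cos = 114/(√130·√100) = 114/√13000 = 0.9998

0.9998


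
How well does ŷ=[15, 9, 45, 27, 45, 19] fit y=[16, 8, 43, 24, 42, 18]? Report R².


ȳ = 25.1667
SS_res = Σ(y-ŷ)² = 25
SS_tot = Σ(y-ȳ)² = 1032.83
R² = 1 - SS_res/SS_tot = 1 - 0.0242 = 0.9758

0.9758


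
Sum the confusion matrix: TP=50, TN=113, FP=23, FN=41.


Total = TP + TN + FP + FN
= 50 + 113 + 23 + 41
= 227
(Predicted positive: 73, predicted negative: 154)

227


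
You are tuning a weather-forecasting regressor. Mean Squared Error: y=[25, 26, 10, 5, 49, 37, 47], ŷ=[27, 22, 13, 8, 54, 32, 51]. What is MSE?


Squared errors: (25-27)²=4, (26-22)²=16, (10-13)²=9, (5-8)²=9, (49-54)²=25, (37-32)²=25, (47-51)²=16
Sum = 104
MSE = 104/7 = 104/7

104/7


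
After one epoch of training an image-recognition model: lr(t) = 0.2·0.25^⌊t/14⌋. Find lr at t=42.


n_drops = ⌊42/14⌋ = 3
lr = 0.2·0.25^3 = 0.2·0.015625 = 0.003125

0.003125


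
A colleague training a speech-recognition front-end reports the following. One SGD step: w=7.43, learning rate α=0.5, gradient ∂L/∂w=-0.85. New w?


w_new = w - α·∇
= 7.43 - 0.5·-0.85
= 7.43 + 0.425
= 7.855

7.855


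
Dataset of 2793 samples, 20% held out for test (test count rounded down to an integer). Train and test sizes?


Test = ⌊2793·20/100⌋ = 558
Train = 2793 - 558 = 2235

Train: 2235, Test: 558


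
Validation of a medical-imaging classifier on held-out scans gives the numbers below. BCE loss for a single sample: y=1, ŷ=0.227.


BCE = -[y·ln(p) + (1-y)·ln(1-p)]
= -1·ln(0.227) - 0
= -ln(0.227) = 1.4828

1.4828


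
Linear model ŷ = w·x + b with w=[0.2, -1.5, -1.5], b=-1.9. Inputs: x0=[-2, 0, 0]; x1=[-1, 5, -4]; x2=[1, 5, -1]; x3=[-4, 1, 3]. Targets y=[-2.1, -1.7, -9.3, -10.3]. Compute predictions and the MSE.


ŷ0 = (0.2)·(-2) + (-1.5)·(0) + (-1.5)·(0) - 1.9 = -2.3
ŷ1 = (0.2)·(-1) + (-1.5)·(5) + (-1.5)·(-4) - 1.9 = -3.6
ŷ2 = (0.2)·(1) + (-1.5)·(5) + (-1.5)·(-1) - 1.9 = -7.7
ŷ3 = (0.2)·(-4) + (-1.5)·(1) + (-1.5)·(3) - 1.9 = -8.7
errors² = [0.04, 3.61, 2.56, 2.56]
MSE = 8.7700/4 = 2.1925

2.1925


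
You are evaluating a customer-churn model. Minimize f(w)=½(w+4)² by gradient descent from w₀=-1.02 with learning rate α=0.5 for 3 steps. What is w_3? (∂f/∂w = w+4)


step 1: grad = -1.02+4 = 2.98; w = -1.02 - 0.5·(2.98) = -2.51
step 2: grad = -2.51+4 = 1.49; w = -2.51 - 0.5·(1.49) = -3.255
step 3: grad = -3.255+4 = 0.745; w = -3.255 - 0.5·(0.745) = -3.6275

-3.6275


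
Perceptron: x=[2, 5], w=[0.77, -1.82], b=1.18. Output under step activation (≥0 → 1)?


z = (2)·(0.77) + (5)·(-1.82) + 1.18
  = -6.38
step(z) = 0 (z<0)

0


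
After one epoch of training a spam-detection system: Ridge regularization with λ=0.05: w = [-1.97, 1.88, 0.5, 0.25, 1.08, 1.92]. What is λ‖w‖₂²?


‖w‖₂² = (-1.97)² + (1.88)² + (0.5)² + (0.25)² + (1.08)² + (1.92)²
     = 3.8809 + 3.5344 + 0.25 + 0.0625 + 1.1664 + 3.6864
     = 12.5806
λ·‖w‖₂² = 0.05·12.5806 = 0.62903

0.62903


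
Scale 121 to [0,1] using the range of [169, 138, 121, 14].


min=14, max=169
(121-14)/(169-14) = 107/155 = 0.6903

0.6903


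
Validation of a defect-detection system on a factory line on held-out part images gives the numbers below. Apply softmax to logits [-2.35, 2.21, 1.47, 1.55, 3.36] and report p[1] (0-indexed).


Exponentials: e^-2.35=0.0954, e^2.21=9.1157, e^1.47=4.3492, e^1.55=4.7115, e^3.36=28.7892
Sum = 47.061
Softmax = [0.002, 0.1937, 0.0924, 0.1001, 0.6117]
p[1] = 9.1157/47.061 = 0.1937

0.1937


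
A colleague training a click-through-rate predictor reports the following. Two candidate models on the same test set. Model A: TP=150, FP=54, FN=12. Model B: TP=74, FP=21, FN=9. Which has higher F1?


Model A: P=150/204=0.7353, R=150/162=0.9259, F1=2PR/(P+R)=2TP/(2TP+FP+FN)=300/366=0.8197
Model B: P=74/95=0.7789, R=74/83=0.8916, F1=2PR/(P+R)=2TP/(2TP+FP+FN)=148/178=0.8315
0.8197 < 0.8315 → Model B

Model B


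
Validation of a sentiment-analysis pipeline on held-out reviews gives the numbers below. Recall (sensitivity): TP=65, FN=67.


Recall = TP/(TP+FN)
= 65/(65+67)
= 65/132 = 49.24%

49.24%


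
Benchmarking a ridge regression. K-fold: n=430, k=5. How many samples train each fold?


Fold size = 430/5 = 86
Training per fold = 430 - 86 = 344

344


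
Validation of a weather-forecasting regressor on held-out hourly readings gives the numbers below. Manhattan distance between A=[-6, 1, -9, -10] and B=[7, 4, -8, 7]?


d = |-6-7| + |1-4| + |-9+ 8| + |-10-7|
  = 13 + 3 + 1 + 17
  = 34

34


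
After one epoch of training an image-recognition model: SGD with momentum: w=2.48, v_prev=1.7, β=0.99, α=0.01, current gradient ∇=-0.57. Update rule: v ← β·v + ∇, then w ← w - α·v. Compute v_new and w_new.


v_new = 0.99·1.7 - 0.57 = 1.683 - 0.57 = 1.113
w_new = 2.48 - 0.01·1.113 = 2.48 - 0.01113 = 2.46887

v_new=1.113, w_new=2.46887


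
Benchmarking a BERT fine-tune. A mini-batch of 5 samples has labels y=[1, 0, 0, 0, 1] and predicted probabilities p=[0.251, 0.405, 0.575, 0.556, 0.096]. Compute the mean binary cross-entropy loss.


L[0] = -ln(0.251) = 1.3823
L[1] = -ln(1-0.405) = -ln(0.595) = 0.5192
L[2] = -ln(1-0.575) = -ln(0.425) = 0.8557
L[3] = -ln(1-0.556) = -ln(0.444) = 0.8119
L[4] = -ln(0.096) = 2.3434
mean = (1.3823 + 0.5192 + 0.8557 + 0.8119 + 2.3434)/5 = 1.1825

1.1825


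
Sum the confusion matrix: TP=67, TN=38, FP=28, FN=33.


Total = TP + TN + FP + FN
= 67 + 38 + 28 + 33
= 166
(Predicted positive: 95, predicted negative: 71)

166


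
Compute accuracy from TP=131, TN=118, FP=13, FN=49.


Accuracy = (TP+TN)/(TP+TN+FP+FN)
= (131+118)/(311)
= 249/311 = 80.06%

80.06%


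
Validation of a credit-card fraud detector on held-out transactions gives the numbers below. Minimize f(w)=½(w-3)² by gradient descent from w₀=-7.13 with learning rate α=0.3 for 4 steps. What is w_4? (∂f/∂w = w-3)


step 1: grad = -7.13-3 = -10.13; w = -7.13 - 0.3·(-10.13) = -4.091
step 2: grad = -4.091-3 = -7.091; w = -4.091 - 0.3·(-7.091) = -1.9637
step 3: grad = -1.9637-3 = -4.9637; w = -1.9637 - 0.3·(-4.9637) = -0.47459
step 4: grad = -0.47459-3 = -3.47459; w = -0.47459 - 0.3·(-3.47459) = 0.567787

0.567787


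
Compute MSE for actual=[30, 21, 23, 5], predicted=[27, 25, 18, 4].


Squared errors: (30-27)²=9, (21-25)²=16, (23-18)²=25, (5-4)²=1
Sum = 51
MSE = 51/4 = 51/4

51/4


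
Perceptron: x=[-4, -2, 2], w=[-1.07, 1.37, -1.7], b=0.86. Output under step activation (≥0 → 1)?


z = (-4)·(-1.07) + (-2)·(1.37) + (2)·(-1.7) + 0.86
  = -1.0
step(z) = 0 (z<0)

0


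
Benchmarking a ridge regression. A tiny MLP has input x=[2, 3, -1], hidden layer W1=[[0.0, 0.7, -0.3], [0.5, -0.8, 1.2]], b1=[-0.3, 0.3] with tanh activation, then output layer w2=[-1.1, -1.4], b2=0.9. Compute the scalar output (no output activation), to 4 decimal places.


z1[0] = (0.0)·(2) + (0.7)·(3) + (-0.3)·(-1) - 0.3 = 2.1
z1[1] = (0.5)·(2) + (-0.8)·(3) + (1.2)·(-1) + 0.3 = -2.3
h = tanh(z1) = [0.9705, -0.9801]
output = (-1.1)·(0.9705) + (-1.4)·(-0.9801) + 0.9 = 1.2046

1.2046


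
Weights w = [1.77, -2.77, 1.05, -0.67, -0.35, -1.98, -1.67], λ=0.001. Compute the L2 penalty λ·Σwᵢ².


‖w‖₂² = (1.77)² + (-2.77)² + (1.05)² + (-0.67)² + (-0.35)² + (-1.98)² + (-1.67)²
     = 3.1329 + 7.6729 + 1.1025 + 0.4489 + 0.1225 + 3.9204 + 2.7889
     = 19.189
λ·‖w‖₂² = 0.001·19.189 = 0.019189

0.019189


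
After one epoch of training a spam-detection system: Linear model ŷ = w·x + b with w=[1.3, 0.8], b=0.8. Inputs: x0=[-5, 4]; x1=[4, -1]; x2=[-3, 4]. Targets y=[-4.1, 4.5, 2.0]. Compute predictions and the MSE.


ŷ0 = (1.3)·(-5) + (0.8)·(4) + 0.8 = -2.5
ŷ1 = (1.3)·(4) + (0.8)·(-1) + 0.8 = 5.2
ŷ2 = (1.3)·(-3) + (0.8)·(4) + 0.8 = 0.1
errors² = [2.56, 0.49, 3.61]
MSE = 6.6600/3 = 2.22

2.22


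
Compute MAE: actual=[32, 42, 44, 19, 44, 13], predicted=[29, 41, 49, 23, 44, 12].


Absolute errors: |32-29|=3, |42-41|=1, |44-49|=5, |19-23|=4, |44-44|=0, |13-12|=1
Sum = 14
MAE = 14/6 = 7/3

7/3
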